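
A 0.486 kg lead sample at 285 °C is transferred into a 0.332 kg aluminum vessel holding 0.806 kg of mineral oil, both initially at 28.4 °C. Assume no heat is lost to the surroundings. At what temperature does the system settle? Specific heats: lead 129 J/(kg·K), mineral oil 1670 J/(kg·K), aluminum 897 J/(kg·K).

T_f ≈ 37.8 °C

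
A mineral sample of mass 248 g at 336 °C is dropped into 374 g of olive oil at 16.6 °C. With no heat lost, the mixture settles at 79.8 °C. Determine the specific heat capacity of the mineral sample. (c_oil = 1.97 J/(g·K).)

c ≈ 0.733 J/(g·K)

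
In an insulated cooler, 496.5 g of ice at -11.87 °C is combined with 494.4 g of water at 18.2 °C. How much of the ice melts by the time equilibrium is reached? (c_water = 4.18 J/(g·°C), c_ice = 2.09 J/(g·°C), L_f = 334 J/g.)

Cooling the water to 0 °C releases 494.4·4.18·18.2 = 37612 J.
Warming the ice to 0 °C takes 496.5·2.09·11.87 = 12317 J, leaving 25295 J for melting.
Fully melting the ice requires m_ice L_f = 496.5·334 = 165831 J.
25295 J < 165831 J, so only part of the ice melts and the system sits at 0 °C.
Mass melted = 25295/334 ≈ 75.73 g.

m_melted ≈ 75.7 g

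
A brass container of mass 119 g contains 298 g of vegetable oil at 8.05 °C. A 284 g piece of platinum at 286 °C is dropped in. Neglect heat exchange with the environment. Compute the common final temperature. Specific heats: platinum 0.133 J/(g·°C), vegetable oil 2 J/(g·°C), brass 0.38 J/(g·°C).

With ΣQ=0 the equilibrium temperature is the m·c-weighted mean:
T_f = (37.77*286 + 596*8.05 + 45.22*8.05) / (37.77 + 596 + 45.22)
    = 15965 / 678.99 ≈ 23.51 °C

T_f ≈ 23.5 °C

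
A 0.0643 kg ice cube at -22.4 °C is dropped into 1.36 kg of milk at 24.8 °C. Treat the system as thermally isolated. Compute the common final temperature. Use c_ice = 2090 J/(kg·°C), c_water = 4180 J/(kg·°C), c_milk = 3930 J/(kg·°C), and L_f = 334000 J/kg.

T_f ≈ 19.3 °C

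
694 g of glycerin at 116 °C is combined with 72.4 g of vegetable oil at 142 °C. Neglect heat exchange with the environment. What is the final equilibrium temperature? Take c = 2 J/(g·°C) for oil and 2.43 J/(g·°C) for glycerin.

Let T be the final temperature. ΣQ_i = 0:
72.4×2×(T − 142) + 694×2.43×(T − 116) = 0
1831.2 T = 216186
T ≈ 118.06 °C

T_f ≈ 118.1 °C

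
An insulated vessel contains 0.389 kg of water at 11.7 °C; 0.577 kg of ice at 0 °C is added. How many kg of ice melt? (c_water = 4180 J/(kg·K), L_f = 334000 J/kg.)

m_melted ≈ 0.057 kg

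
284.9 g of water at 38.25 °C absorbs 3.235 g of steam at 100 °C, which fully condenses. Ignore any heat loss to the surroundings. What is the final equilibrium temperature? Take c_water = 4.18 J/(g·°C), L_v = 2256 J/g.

Energy balance with sensible and latent terms:
steam→water at 100 °C releases m L_v = 3.235·2256 = 7298.2; condensate cools 100→T: 3.235·4.18·(T − 100) = 13.52(T − 100); water warms: 284.9·4.18·(T − 38.25) = 1190.9(T − 38.25)
1204.4 T = 7298.2 + 1352.2 + 45551 = 54202
T ≈ 45.00 °C (< 100 °C, so full condensation is consistent).

T_f ≈ 45.0 °C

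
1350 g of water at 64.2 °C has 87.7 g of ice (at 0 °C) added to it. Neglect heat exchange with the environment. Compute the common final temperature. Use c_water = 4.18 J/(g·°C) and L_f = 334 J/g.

T_f ≈ 55.4 °C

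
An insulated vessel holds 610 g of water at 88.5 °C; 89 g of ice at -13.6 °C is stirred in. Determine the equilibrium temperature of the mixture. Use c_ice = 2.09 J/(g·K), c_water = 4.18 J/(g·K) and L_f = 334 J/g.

T_f ≈ 66.2 °C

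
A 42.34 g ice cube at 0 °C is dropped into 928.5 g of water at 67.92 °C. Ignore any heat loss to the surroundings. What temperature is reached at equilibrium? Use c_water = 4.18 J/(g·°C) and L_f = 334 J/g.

Net heat exchanged in the isolated system is zero:
melt ice: 42.34·334 = 14142
  meltwater 0→T: 42.34·4.18·T = 176.98 T
  water cools: 928.5·4.18·(T − 67.92) = 3881.1(T − 67.92)
4058.1 T = 263606 − 14142 = 249465
T ≈ 61.47 °C (positive, so assuming full melt was valid).

T_f ≈ 61.5 °C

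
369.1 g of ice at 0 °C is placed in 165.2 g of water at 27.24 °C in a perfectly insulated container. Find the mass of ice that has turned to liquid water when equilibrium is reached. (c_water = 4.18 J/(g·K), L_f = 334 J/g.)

m_melted ≈ 56.3 g

Heat available from the water dropping to 0 °C: 165.2·4.18·27.24 = 18810 J.
To melt every bit of ice: 369.1·334 = 123279 J.
That's not enough to melt it all — equilibrium is at 0 °C with ice remaining.
m_melted·334 = 18810  ⇒  m_melted ≈ 56.32 g.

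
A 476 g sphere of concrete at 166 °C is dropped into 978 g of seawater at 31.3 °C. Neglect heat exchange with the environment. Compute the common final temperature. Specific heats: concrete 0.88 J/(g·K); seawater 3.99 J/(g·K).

T_f ≈ 44.4 °C

T_f is the heat-capacity-weighted average of the initial temperatures:
T_f = (418.88*166 + 3902.2*31.3) / (418.88 + 3902.2)
    = 191674 / 4321.1 ≈ 44.36 °C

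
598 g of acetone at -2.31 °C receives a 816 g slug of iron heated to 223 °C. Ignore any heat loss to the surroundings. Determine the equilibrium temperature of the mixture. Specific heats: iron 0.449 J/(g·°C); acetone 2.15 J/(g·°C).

T_f = Σ m_i c_i T_i / Σ m_i c_i:
T_f = (366.38×223 + 1285.7×(-2.31)) / (366.38 + 1285.7)
    = 78734 / 1652.1 ≈ 47.66 °C

T_f ≈ 47.7 °C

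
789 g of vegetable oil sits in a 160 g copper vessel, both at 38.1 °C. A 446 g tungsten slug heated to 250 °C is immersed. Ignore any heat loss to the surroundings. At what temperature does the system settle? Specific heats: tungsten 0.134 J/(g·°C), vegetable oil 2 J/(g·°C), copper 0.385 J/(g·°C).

T_f ≈ 45.6 °C

Heat gained plus heat lost sum to zero:
446·0.134·(T − 250) + 789·2·(T − 38.1) + 160·0.385·(T − 38.1) = 0
59.76(T − 250) + 1578(T − 38.1) + 61.6(T − 38.1) = 0
1699.4 T = 77410
T = 77410/1699.4 ≈ 45.55 °C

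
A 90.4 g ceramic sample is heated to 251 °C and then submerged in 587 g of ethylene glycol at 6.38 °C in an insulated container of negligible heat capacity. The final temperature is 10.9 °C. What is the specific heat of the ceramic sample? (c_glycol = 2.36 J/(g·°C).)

c ≈ 0.288 J/(g·°C)

Heat lost by the ceramic sample = heat gained by the glycol:
90.4×c×(251 − 10.9) = 587×2.36×(10.9 − 6.38)
21705 c = 6261.6  ⇒  c ≈ 0.2885 J/(g·°C)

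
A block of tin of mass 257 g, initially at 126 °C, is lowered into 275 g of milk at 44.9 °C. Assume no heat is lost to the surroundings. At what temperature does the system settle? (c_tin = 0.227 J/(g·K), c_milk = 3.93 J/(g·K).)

T_f ≈ 49.1 °C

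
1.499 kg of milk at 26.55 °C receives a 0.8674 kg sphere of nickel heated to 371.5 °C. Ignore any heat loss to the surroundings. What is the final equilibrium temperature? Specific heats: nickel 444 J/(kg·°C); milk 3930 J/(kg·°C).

T_f ≈ 47.7 °C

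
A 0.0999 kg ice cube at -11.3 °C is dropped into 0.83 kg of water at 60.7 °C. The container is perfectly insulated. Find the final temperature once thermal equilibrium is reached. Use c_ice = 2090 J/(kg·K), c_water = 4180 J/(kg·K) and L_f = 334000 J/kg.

T_f ≈ 45.0 °C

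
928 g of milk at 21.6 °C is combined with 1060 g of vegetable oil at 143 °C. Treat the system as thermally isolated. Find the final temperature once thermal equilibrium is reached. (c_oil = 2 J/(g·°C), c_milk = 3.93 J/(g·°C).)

Taking heat into each body as positive, Σ m c ΔT = 0:
1060·2·(T − 143) + 928·3.93·(T − 21.6) = 0
2120(T − 143) + 3647(T − 21.6) = 0
5767 T = 381936
T ≈ 66.23 °C

T_f ≈ 66.2 °C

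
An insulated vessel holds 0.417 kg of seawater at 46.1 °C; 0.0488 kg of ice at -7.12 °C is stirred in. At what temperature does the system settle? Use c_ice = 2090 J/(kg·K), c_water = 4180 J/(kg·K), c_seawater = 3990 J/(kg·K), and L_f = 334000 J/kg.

Let T be the final temperature. ΣQ_i = 0:
warm ice to 0 °C: 0.0488×2090×(0 − (-7.12)) = 726.18; melt ice: 0.0488×334000 = 16299; meltwater 0→T: 0.0488×4180×T = 203.98 T; seawater: 1663.8(T − 46.1)
1867.8 T = 76703 − 17025 = 59677
T ≈ 31.95 °C — above 0 °C, consistent with complete melting.

T_f ≈ 32.0 °C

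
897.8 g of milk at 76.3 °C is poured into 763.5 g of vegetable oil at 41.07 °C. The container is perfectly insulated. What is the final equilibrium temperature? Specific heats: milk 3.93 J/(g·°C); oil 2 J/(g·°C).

T_f ≈ 65.7 °C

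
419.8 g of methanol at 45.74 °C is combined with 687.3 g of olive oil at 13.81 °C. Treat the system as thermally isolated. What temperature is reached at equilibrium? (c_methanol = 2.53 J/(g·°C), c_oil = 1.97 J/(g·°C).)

T_f ≈ 27.8 °C

Setting the total heat transfer to zero:
419.8·2.53·(T − 45.74) + 687.3·1.97·(T − 13.81) = 0
1062.1(T − 45.74) + 1354(T − 13.81) = 0
(1062.1 + 1354) T = 1062.1·45.74 + 1354·13.81
T = 67279 / 2416.1 = 27.8 °C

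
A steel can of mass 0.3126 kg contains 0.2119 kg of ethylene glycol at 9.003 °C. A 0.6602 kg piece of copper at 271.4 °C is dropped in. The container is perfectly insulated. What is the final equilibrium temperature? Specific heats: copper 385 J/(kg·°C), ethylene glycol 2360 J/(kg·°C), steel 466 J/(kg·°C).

T_f ≈ 83.1 °C

Energy conservation, ΣQ = 0:
0.6602*385*(T − 271.4) + 0.2119*2360*(T − 9.003) + 0.3126*466*(T − 9.003) = 0
254.18(T − 271.4) + 500.08(T − 9.003) + 145.67(T − 9.003) = 0
(254.18 + 500.08 + 145.67) T = 254.18*271.4 + 500.08*9.003 + 145.67*9.003
T ≈ 83.11 °C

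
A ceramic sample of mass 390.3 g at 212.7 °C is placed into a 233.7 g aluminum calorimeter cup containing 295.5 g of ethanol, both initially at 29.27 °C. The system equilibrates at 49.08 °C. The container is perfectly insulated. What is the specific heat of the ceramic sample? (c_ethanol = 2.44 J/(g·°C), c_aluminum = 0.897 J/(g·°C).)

c ≈ 0.289 J/(g·°C)

Let T be the final temperature. ΣQ_i = 0:
390.3·c·(49.08 − 212.7) + 295.5·2.44·(49.08 − 29.27) + 233.7·0.897·(49.08 − 29.27) = 0
-63861 c = -18436
c = -18436/-63861 ≈ 0.2887 J/(g·°C)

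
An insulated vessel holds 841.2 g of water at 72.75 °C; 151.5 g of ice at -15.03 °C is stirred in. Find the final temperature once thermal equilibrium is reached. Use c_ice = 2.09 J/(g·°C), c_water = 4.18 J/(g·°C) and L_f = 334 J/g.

Heat gained plus heat lost sum to zero:
ice -15.03→0 °C: 151.5×2.09×15.03 = 4759; latent heat to melt: 151.5×334 = 50601; meltwater 0→T: 151.5×4.18×T = 633.27 T; water cools: 841.2×4.18×(T − 72.75) = 3516.2(T − 72.75)
4149.5 T = 255805 − 55360 = 200445
T ≈ 48.31 °C. Since T > 0 °C, the all-ice-melts assumption holds.

T_f ≈ 48.3 °C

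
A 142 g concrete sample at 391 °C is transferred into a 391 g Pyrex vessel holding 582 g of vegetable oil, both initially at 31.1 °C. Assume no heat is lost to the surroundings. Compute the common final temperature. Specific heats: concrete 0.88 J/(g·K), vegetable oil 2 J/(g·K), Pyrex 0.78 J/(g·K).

T_f ≈ 59.3 °C

Energy conservation, ΣQ = 0:
142·0.88·(T − 391) + 582·2·(T − 31.1) + 391·0.78·(T − 31.1) = 0
124.96(T − 391) + 1164(T − 31.1) + 304.98(T − 31.1) = 0
(124.96 + 1164 + 304.98) T = 124.96·391 + 1164·31.1 + 304.98·31.1
T ≈ 59.32 °C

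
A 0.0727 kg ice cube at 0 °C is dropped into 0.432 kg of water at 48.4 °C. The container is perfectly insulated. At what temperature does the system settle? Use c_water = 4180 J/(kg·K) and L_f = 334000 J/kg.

T_f ≈ 29.9 °C

Sum of m c ΔT and latent-heat terms is zero:
melt ice: 0.0727×334000 = 24282; meltwater 0→T: 0.0727×4180×T = 303.89 T; water cools: 0.432×4180×(T − 48.4) = 1805.8(T − 48.4)
2109.6 T = 87399 − 24282 = 63117
T ≈ 29.92 °C — above 0 °C, consistent with complete melting.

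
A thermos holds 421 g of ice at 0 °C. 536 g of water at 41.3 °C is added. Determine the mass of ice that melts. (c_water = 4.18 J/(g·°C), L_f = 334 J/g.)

m_melted ≈ 277 g

Heat available from the water dropping to 0 °C: 536×4.18×41.3 = 92532 J.
To melt every bit of ice: 421×334 = 140614 J.
That's not enough to melt it all — equilibrium is at 0 °C with ice remaining.
m_melted×334 = 92532  ⇒  m_melted ≈ 277 g.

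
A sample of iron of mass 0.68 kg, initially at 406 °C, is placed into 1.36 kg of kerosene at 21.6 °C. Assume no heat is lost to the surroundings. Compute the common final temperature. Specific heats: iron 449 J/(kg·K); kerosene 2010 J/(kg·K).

|Q_iron| = |Q_kerosene|:
0.68×449×(406 − T) = 1.36×2010×(T − 21.6)
305.32(406 − T) = 2733.6(T − 21.6)
3038.9 T = 183006  ⇒  T ≈ 60.22 °C

T_f ≈ 60.2 °C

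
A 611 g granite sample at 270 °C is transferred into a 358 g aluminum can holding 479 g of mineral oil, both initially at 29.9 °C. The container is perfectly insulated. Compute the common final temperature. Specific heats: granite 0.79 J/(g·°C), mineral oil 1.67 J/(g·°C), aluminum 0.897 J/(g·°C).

T_f ≈ 102.2 °C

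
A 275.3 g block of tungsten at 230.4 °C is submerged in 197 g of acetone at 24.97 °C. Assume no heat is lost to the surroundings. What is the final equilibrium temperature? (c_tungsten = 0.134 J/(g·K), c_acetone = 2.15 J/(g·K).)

Conservation of energy gives ΣQ = 0:
275.3·0.134·(T − 230.4) + 197·2.15·(T − 24.97) = 0
(36.89 + 423.55) T = 36.89·230.4 + 423.55·24.97
T = 19076/460.44 ≈ 41.43 °C

T_f ≈ 41.4 °C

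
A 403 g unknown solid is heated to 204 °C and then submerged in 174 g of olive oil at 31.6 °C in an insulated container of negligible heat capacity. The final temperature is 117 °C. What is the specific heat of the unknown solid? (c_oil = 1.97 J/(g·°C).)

Heat lost by the unknown solid = heat gained by the oil:
403×c×(204 − 117) = 174×1.97×(117 − 31.6)
35061 c = 29273  ⇒  c ≈ 0.8349 J/(g·°C)

c ≈ 0.835 J/(g·°C)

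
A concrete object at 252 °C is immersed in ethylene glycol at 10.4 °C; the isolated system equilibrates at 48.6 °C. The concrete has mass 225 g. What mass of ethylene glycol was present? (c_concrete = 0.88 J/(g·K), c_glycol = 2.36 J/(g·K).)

m ≈ 447 g

Setting the total heat transfer to zero:
225·0.88·(48.6 − 252) + m·2.36·(48.6 − 10.4) = 0
90.15 m = 40273
m = 40273/90.15 ≈ 446.7 g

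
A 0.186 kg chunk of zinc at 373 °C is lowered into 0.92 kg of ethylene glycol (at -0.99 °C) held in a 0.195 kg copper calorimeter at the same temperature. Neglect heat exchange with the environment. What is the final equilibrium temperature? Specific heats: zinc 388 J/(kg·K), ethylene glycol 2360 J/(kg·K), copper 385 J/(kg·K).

Setting the total heat transfer to zero:
0.186*388*(T − 373) + 0.92*2360*(T − (-0.99)) + 0.195*385*(T − (-0.99)) = 0
72.17(T − 373) + 2171.2(T − (-0.99)) + 75.08(T − (-0.99)) = 0
(72.17 + 2171.2 + 75.08) T = 72.17*373 + 2171.2*(-0.99) + 75.08*(-0.99)
T ≈ 10.65 °C

T_f ≈ 10.7 °C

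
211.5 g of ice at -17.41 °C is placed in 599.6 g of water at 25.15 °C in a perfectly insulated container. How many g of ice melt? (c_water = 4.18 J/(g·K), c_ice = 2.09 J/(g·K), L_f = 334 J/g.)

Heat available from the water dropping to 0 °C: 599.6×4.18×25.15 = 63034 J.
Warming the ice to 0 °C takes 211.5×2.09×17.41 = 7695.8 J, leaving 55338 J for melting.
Melting all 211.5 g of ice would need 211.5×334 = 70641 J.
That's not enough to melt it all — equilibrium is at 0 °C with ice remaining.
m_melt = 55338 / L_f = 165.7 g.

m_melted ≈ 166 g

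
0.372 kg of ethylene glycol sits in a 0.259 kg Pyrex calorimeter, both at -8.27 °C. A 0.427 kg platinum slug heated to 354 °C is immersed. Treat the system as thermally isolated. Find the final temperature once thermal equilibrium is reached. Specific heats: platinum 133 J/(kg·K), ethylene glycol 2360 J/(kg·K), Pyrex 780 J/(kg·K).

Energy conservation, ΣQ = 0:
0.427×133×(T − 354) + 0.372×2360×(T − (-8.27)) + 0.259×780×(T − (-8.27)) = 0
56.79(T − 354) + 877.92(T − (-8.27)) + 202.02(T − (-8.27)) = 0
(56.79 + 877.92 + 202.02) T = 56.79×354 + 877.92×(-8.27) + 202.02×(-8.27)
T = 11173/1136.7 ≈ 9.83 °C

T_f ≈ 9.8 °C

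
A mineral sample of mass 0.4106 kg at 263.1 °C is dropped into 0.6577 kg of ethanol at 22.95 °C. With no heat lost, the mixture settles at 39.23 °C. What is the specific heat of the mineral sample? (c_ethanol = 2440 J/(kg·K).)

Let T be the final temperature. ΣQ_i = 0:
0.4106·c·(39.23 − 263.1) + 0.6577·2440·(39.23 − 22.95) = 0
-91.92 c = -26126
c = -26126/-91.92 ≈ 284.2 J/(kg·K)

c ≈ 284 J/(kg·K)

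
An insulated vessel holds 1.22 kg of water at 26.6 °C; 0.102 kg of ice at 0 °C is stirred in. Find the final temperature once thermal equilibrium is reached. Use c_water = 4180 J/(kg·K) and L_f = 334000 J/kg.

T_f ≈ 18.4 °C

Net heat exchanged in the isolated system is zero:
latent heat to melt: 0.102·334000 = 34068; warm the meltwater: 426.36 T; water cools: 1.22·4180·(T − 26.6) = 5099.6(T − 26.6)
5526 T = 135649 − 34068 = 101581
T ≈ 18.38 °C. Since T > 0 °C, the all-ice-melts assumption holds.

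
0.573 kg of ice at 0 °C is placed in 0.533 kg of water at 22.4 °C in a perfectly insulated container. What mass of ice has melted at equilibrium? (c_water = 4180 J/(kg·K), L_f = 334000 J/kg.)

m_melted ≈ 0.149 kg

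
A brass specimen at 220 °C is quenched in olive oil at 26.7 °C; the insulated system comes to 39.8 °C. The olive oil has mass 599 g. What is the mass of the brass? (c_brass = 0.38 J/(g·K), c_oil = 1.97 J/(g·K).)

Heat lost by the brass = heat gained by the oil:
m×0.38×(220 − 39.8) = 599×1.97×(39.8 − 26.7)
68.48 m = 15458  ⇒  m ≈ 225.7 g

m ≈ 226 g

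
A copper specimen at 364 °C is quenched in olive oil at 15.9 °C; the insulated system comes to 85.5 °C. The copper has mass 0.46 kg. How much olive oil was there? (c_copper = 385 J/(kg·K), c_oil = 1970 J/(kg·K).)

m ≈ 0.36 kg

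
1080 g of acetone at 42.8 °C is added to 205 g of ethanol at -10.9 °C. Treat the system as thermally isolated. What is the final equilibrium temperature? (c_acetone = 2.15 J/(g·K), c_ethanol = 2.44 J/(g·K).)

T_f ≈ 33.3 °C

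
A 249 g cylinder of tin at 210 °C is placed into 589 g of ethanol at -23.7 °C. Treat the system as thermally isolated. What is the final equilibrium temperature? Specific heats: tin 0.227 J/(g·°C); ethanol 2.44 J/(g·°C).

|Q_tin| = |Q_ethanol|:
249*0.227*(210 − T) = 589*2.44*(T − (-23.7))
56.52(210 − T) = 1437.2(T − (-23.7))
1493.7 T = -22191  ⇒  T ≈ -14.86 °C

T_f ≈ -14.9 °C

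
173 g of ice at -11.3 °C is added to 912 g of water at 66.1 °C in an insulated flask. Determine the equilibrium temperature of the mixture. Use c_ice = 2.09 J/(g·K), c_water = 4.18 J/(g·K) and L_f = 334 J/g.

Setting the total heat transfer to zero:
ice -11.3→0 °C: 173×2.09×11.3 = 4085.7; melt ice: 173×334 = 57782; meltwater 0→T: 173×4.18×T = 723.14 T; water: 3812.2(T − 66.1)
4535.3 T = 251984 − 61868 = 190116
T ≈ 41.92 °C. Since T > 0 °C, the all-ice-melts assumption holds.

T_f ≈ 41.9 °C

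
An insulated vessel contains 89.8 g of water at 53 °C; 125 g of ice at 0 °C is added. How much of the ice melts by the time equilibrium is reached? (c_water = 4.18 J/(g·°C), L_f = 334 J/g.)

m_melted ≈ 59.6 g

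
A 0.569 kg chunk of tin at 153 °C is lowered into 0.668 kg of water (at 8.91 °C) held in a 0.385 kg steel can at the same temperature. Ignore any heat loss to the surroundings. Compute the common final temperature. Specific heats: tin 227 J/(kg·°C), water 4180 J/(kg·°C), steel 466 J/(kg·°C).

T_f ≈ 14.9 °C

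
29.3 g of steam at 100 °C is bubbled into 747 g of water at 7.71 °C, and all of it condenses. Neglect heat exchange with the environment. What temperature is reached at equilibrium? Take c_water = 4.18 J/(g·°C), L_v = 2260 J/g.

T_f ≈ 31.6 °C

Taking heat into each body as positive, Σ m c ΔT = 0:
steam→water at 100 °C releases m L_v = 29.3×2260 = 66218
  condensate cools 100→T: 29.3×4.18×(T − 100) = 122.47(T − 100)
  water warms: 747×4.18×(T − 7.71) = 3122.5(T − 7.71)
3244.9 T = 66218 + 12247 + 24074 = 102540
T ≈ 31.60 °C — below 100 °C, confirming all the steam condensed.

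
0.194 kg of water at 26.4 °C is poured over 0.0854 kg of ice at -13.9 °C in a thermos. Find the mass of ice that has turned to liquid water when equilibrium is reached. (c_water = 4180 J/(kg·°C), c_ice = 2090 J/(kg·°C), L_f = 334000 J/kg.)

m_melted ≈ 0.0567 kg

Cooling the water to 0 °C releases 0.194×4180×26.4 = 21408 J.
Of that, 0.0854×2090×13.9 = 2481 J goes to bring the ice to 0 °C, leaving 18927 J.
To melt every bit of ice: 0.0854×334000 = 28524 J.
That's not enough to melt it all — equilibrium is at 0 °C with ice remaining.
Mass melted = 18927/334000 ≈ 0.05667 kg.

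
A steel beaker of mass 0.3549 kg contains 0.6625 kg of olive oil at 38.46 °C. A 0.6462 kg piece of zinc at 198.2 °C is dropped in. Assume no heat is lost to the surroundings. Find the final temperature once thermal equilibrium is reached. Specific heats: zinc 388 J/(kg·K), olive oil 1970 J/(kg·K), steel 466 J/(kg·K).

T_f ≈ 61.7 °C

Net heat exchanged in the isolated system is zero:
0.6462×388×(T − 198.2) + 0.6625×1970×(T − 38.46) + 0.3549×466×(T − 38.46) = 0
(250.73 + 1305.1 + 165.38) T = 250.73×198.2 + 1305.1×38.46 + 165.38×38.46
T = 106250/1721.2 ≈ 61.73 °C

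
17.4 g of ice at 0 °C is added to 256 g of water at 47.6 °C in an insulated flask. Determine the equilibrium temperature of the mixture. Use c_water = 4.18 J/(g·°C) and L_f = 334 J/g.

Energy conservation, ΣQ = 0:
fusion: m_ice L_f = 17.4×334 = 5811.6; meltwater 0→T: 17.4×4.18×T = 72.73 T; water: 1070.1(T − 47.6)
1142.8 T = 50936 − 5811.6 = 45124
T ≈ 39.49 °C — above 0 °C, consistent with complete melting.

T_f ≈ 39.5 °C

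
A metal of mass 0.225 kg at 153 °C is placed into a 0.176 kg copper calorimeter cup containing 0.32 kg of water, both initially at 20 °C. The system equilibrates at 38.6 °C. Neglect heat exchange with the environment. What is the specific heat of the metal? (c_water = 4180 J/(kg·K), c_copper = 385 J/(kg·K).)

Taking heat into each body as positive, Σ m c ΔT = 0:
0.225×c×(38.6 − 153) + 0.32×4180×(38.6 − 20) + 0.176×385×(38.6 − 20) = 0
-25.74 c = -26140
c = -26140/-25.74 ≈ 1016 J/(kg·K)

c ≈ 1020 J/(kg·K)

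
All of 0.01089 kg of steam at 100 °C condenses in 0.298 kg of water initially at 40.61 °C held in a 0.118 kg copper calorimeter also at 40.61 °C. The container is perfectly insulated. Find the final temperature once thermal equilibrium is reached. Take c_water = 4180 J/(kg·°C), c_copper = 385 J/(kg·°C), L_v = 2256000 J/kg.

Taking heat into each body as positive, Σ m c ΔT = 0:
steam→water at 100 °C releases m L_v = 0.01089·2256000 = 24568
  condensate cools 100→T: 0.01089·4180·(T − 100) = 45.52(T − 100)
  water warms: 0.298·4180·(T − 40.61) = 1245.6(T − 40.61)
  cup: 45.43(T − 40.61)
1336.6 T = 24568 + 4552 + 52430 = 81550
T ≈ 61.01 °C (< 100 °C, so full condensation is consistent).

T_f ≈ 61.0 °C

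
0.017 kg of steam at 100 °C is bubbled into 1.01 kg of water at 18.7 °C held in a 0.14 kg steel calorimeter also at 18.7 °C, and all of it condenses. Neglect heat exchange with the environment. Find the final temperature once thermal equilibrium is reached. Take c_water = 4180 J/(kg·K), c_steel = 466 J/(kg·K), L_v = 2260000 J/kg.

T_f ≈ 28.8 °C

Let T be the final temperature. ΣQ_i = 0:
condense steam: −0.017×2260000 = −38420
  condensate cools 100→T: 0.017×4180×(T − 100) = 71.06(T − 100)
  original water: 4221.8(T − 18.7)
  cup: 65.24(T − 18.7)
4358.1 T = 38420 + 7106 + 80168 = 125694
T ≈ 28.84 °C, under the boiling point, so the assumption holds.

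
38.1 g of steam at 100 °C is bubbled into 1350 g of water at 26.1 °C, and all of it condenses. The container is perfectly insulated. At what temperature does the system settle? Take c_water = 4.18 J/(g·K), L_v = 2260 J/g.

Net heat exchanged in the isolated system is zero:
steam→water at 100 °C releases m L_v = 38.1×2260 = 86106; condensed water 100 °C→T: 159.26(T − 100); water warms: 1350×4.18×(T − 26.1) = 5643(T − 26.1)
5802.3 T = 86106 + 15926 + 147282 = 249314
T ≈ 42.97 °C — below 100 °C, confirming all the steam condensed.

T_f ≈ 43.0 °C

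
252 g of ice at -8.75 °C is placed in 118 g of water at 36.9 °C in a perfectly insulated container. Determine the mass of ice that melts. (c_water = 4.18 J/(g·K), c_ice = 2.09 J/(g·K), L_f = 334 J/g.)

Heat available from the water dropping to 0 °C: 118·4.18·36.9 = 18201 J.
Warming the ice to 0 °C takes 252·2.09·8.75 = 4608.4 J, leaving 13592 J for melting.
Melting all 252 g of ice would need 252·334 = 84168 J.
That's not enough to melt it all — equilibrium is at 0 °C with ice remaining.
m_melt = 13592 / L_f = 40.69 g.

m_melted ≈ 40.7 g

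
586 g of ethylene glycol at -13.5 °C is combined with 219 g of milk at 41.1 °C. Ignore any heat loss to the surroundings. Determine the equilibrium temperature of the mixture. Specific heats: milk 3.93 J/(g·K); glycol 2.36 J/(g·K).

T_f ≈ 7.4 °C

Net heat exchanged in the isolated system is zero:
219×3.93×(T − 41.1) + 586×2.36×(T − (-13.5)) = 0
860.67(T − 41.1) + 1383(T − (-13.5)) = 0
2243.6 T = 16704
T = 16704 / 2243.6 = 7.44 °C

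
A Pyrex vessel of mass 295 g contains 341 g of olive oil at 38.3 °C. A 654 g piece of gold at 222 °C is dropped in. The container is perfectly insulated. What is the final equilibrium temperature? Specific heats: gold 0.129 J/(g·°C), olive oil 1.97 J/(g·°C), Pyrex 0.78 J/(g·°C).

Energy conservation, ΣQ = 0:
654·0.129·(T − 222) + 341·1.97·(T − 38.3) + 295·0.78·(T − 38.3) = 0
84.37(T − 222) + 671.77(T − 38.3) + 230.1(T − 38.3) = 0
(84.37 + 671.77 + 230.1) T = 84.37·222 + 671.77·38.3 + 230.1·38.3
T ≈ 54.01 °C

T_f ≈ 54.0 °C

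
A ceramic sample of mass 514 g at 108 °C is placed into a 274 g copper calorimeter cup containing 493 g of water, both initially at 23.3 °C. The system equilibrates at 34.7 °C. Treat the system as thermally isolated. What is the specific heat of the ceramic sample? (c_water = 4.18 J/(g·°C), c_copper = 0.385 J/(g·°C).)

Energy conservation, ΣQ = 0:
514×c×(34.7 − 108) + 493×4.18×(34.7 − 23.3) + 274×0.385×(34.7 − 23.3) = 0
-37676 c = -24695
c = -24695/-37676 ≈ 0.6555 J/(g·°C)

c ≈ 0.655 J/(g·°C)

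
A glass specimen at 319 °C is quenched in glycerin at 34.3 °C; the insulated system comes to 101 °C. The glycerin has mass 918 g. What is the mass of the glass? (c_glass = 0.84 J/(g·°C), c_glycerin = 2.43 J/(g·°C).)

Heat gained plus heat lost sum to zero:
m·0.84·(101 − 319) + 918·2.43·(101 − 34.3) = 0
-183.12 m = -148790
m = -148790/-183.12 ≈ 812.5 g

m ≈ 813 g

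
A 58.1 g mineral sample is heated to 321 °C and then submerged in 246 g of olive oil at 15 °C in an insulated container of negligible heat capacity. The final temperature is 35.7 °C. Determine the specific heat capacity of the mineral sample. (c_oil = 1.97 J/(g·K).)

c ≈ 0.605 J/(g·K)

m_s c (T_s − T_f) = m_oil c_oil (T_f − T_0):
58.1×c×(321 − 35.7) = 246×1.97×(35.7 − 15)
16576 c = 10032  ⇒  c ≈ 0.6052 J/(g·K)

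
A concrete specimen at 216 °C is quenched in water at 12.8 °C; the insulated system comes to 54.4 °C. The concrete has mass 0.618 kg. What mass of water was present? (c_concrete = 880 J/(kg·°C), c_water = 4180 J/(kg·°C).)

m ≈ 0.505 kg

Heat lost by the concrete = heat gained by the water:
0.618×880×(216 − 54.4) = m×4180×(54.4 − 12.8)
173888 m = 87885  ⇒  m ≈ 0.5054 kg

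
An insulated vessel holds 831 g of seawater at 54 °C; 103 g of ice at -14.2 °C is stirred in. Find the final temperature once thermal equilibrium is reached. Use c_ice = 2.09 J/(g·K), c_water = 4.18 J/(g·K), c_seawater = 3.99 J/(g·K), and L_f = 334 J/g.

T_f ≈ 37.8 °C

Taking heat into each body as positive, Σ m c ΔT = 0:
warm ice to 0 °C: 103·2.09·(0 − (-14.2)) = 3056.8
  latent heat to melt: 103·334 = 34402
  meltwater 0→T: 103·4.18·T = 430.54 T
  seawater cools: 831·3.99·(T − 54) = 3315.7(T − 54)
3746.2 T = 179047 − 37459 = 141588
T ≈ 37.79 °C — above 0 °C, consistent with complete melting.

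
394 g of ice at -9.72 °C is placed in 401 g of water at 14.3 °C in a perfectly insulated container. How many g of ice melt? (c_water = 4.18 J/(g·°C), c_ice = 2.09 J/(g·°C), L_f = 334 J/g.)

m_melted ≈ 47.8 g

Heat available from the water dropping to 0 °C: 401·4.18·14.3 = 23969 J.
Warming the ice to 0 °C takes 394·2.09·9.72 = 8004 J, leaving 15965 J for melting.
Melting all 394 g of ice would need 394·334 = 131596 J.
That's not enough to melt it all — equilibrium is at 0 °C with ice remaining.
Mass melted = 15965/334 ≈ 47.8 g.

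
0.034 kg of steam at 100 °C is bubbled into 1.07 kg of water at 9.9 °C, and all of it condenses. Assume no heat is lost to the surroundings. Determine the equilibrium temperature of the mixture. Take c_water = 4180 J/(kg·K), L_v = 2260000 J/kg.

T_f ≈ 29.3 °C

Sum of m c ΔT and latent-heat terms is zero:
condense steam: −0.034×2260000 = −76840; condensate cools 100→T: 0.034×4180×(T − 100) = 142.12(T − 100); original water: 4472.6(T − 9.9)
4614.7 T = 76840 + 14212 + 44279 = 135331
T ≈ 29.33 °C (< 100 °C, so full condensation is consistent).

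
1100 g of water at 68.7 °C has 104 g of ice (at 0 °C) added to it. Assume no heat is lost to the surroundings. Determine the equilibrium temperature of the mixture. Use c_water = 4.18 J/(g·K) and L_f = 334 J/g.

Setting the total heat transfer to zero:
melt ice: 104×334 = 34736; meltwater 0→T: 104×4.18×T = 434.72 T; water: 4598(T − 68.7)
5032.7 T = 315883 − 34736 = 281147
T ≈ 55.86 °C — above 0 °C, consistent with complete melting.

T_f ≈ 55.9 °C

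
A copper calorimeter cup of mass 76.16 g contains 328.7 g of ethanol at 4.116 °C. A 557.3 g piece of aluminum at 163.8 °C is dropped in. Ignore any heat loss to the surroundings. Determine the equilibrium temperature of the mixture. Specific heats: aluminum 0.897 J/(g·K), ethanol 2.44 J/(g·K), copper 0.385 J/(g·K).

T_f ≈ 64.1 °C

T_f is the heat-capacity-weighted average of the initial temperatures:
T_f = (499.9·163.8 + 802.03·4.116 + 29.32·4.116) / (499.9 + 802.03 + 29.32)
    = 85305 / 1331.2 ≈ 64.08 °C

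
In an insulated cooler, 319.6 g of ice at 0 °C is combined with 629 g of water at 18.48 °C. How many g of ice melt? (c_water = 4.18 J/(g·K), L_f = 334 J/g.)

m_melted ≈ 145 g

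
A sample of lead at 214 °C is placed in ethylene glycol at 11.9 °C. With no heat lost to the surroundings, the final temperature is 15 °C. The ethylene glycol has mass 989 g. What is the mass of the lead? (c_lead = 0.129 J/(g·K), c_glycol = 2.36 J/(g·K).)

Energy conservation, ΣQ = 0:
m·0.129·(15 − 214) + 989·2.36·(15 − 11.9) = 0
-25.67 m = -7235.5
m = -7235.5/-25.67 ≈ 281.9 g

m ≈ 282 g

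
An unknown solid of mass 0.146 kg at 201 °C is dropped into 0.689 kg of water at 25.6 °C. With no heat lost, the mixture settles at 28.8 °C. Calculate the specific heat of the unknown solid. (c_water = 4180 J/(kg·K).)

c ≈ 367 J/(kg·K)

Heat lost by the unknown solid = heat gained by the water:
0.146·c·(201 − 28.8) = 0.689·4180·(28.8 − 25.6)
25.14 c = 9216.1  ⇒  c ≈ 366.6 J/(kg·K)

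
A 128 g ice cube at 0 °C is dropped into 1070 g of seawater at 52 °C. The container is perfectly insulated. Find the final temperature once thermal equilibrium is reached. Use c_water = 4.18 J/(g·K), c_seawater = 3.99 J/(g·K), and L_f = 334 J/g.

Let T be the final temperature. ΣQ_i = 0:
melt ice: 128·334 = 42752; warm the meltwater: 535.04 T; seawater cools: 1070·3.99·(T − 52) = 4269.3(T − 52)
4804.3 T = 222004 − 42752 = 179252
T ≈ 37.31 °C — above 0 °C, consistent with complete melting.

T_f ≈ 37.3 °C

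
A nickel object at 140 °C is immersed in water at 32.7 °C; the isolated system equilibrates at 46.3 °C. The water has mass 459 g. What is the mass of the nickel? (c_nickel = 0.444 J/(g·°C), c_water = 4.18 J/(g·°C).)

m ≈ 627 g

Conservation of energy gives ΣQ = 0:
m×0.444×(46.3 − 140) + 459×4.18×(46.3 − 32.7) = 0
-41.6 m = -26093
m = -26093/-41.6 ≈ 627.2 g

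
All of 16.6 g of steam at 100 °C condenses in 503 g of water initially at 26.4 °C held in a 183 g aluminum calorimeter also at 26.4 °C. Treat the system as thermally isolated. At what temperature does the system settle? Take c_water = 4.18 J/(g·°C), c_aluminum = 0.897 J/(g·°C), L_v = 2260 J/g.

Net heat exchanged in the isolated system is zero:
condense steam: −16.6·2260 = −37516
  condensed water 100 °C→T: 69.39(T − 100)
  water warms: 503·4.18·(T − 26.4) = 2102.5(T − 26.4)
  aluminum cup: 183·0.897·(T − 26.4) = 164.15(T − 26.4)
2336.1 T = 37516 + 6938.8 + 59841 = 104295
T ≈ 44.65 °C — below 100 °C, confirming all the steam condensed.

T_f ≈ 44.6 °C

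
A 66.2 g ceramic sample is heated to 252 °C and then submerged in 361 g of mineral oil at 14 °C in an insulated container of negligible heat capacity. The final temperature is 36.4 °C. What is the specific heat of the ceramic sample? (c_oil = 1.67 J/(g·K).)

c ≈ 0.946 J/(g·K)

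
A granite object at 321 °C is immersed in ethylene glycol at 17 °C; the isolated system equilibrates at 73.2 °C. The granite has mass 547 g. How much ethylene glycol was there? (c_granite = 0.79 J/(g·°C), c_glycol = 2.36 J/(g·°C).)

m ≈ 807 g

Heat gained plus heat lost sum to zero:
547×0.79×(73.2 − 321) + m×2.36×(73.2 − 17) = 0
132.63 m = 107082
m = 107082/132.63 ≈ 807.4 g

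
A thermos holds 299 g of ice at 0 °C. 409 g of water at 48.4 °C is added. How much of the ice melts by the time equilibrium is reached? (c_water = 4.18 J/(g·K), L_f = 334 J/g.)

m_melted ≈ 248 g

Cooling the water to 0 °C releases 409·4.18·48.4 = 82746 J.
Fully melting the ice requires m_ice L_f = 299·334 = 99866 J.
That's not enough to melt it all — equilibrium is at 0 °C with ice remaining.
m_melt = 82746 / L_f = 247.7 g.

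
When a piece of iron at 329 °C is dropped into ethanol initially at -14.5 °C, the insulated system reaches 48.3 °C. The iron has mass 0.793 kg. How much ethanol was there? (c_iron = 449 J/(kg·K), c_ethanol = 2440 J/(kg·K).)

Heat lost by the iron = heat gained by the ethanol:
0.793·449·(329 − 48.3) = m·2440·(48.3 − (-14.5))
153232 m = 99945  ⇒  m ≈ 0.6522 kg

m ≈ 0.652 kg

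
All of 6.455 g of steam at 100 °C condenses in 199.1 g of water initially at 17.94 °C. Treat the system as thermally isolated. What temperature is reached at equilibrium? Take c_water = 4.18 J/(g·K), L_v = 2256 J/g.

T_f ≈ 37.5 °C

Energy conservation, ΣQ = 0:
steam→water at 100 °C releases m L_v = 6.455·2256 = 14562; condensate cools 100→T: 6.455·4.18·(T − 100) = 26.98(T − 100); water warms: 199.1·4.18·(T − 17.94) = 832.24(T − 17.94)
859.22 T = 14562 + 2698.2 + 14930 = 32191
T ≈ 37.47 °C — below 100 °C, confirming all the steam condensed.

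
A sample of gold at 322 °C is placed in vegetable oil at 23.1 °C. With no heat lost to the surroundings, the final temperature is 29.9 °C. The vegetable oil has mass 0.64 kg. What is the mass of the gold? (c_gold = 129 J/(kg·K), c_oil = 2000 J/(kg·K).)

m ≈ 0.231 kg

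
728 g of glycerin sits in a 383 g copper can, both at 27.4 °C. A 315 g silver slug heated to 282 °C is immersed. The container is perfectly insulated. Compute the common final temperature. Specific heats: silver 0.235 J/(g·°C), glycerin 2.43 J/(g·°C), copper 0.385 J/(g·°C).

T_f ≈ 36.9 °C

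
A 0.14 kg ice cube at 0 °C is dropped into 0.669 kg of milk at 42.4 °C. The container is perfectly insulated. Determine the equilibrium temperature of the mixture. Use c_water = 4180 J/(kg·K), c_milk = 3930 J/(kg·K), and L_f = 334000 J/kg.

T_f ≈ 20.1 °C

Let T be the final temperature. ΣQ_i = 0:
latent heat to melt: 0.14·334000 = 46760; warm the meltwater: 585.2 T; milk cools: 0.669·3930·(T − 42.4) = 2629.2(T − 42.4)
3214.4 T = 111477 − 46760 = 64717
T ≈ 20.13 °C. Since T > 0 °C, the all-ice-melts assumption holds.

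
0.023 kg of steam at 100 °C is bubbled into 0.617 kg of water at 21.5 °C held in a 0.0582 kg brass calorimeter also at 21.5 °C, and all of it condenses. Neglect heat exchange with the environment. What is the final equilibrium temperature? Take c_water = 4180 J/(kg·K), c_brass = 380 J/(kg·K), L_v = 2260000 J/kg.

Setting the total heat transfer to zero:
latent heat released on condensation: 0.023×2260000 = 51980
  condensed water 100 °C→T: 96.14(T − 100)
  water warms: 0.617×4180×(T − 21.5) = 2579.1(T − 21.5)
  brass cup: 0.0582×380×(T − 21.5) = 22.12(T − 21.5)
2697.3 T = 51980 + 9614 + 55925 = 117519
T ≈ 43.57 °C — below 100 °C, confirming all the steam condensed.

T_f ≈ 43.6 °C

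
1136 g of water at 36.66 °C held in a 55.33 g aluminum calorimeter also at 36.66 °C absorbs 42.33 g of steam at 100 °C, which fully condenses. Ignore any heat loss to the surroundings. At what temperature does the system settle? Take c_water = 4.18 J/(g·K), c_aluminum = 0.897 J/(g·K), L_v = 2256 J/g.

Taking heat into each body as positive, Σ m c ΔT = 0:
steam→water at 100 °C releases m L_v = 42.33·2256 = 95496
  condensate cools 100→T: 42.33·4.18·(T − 100) = 176.94(T − 100)
  water warms: 1136·4.18·(T − 36.66) = 4748.5(T − 36.66)
  aluminum cup: 55.33·0.897·(T − 36.66) = 49.63(T − 36.66)
4975.1 T = 95496 + 17694 + 175899 = 289089
T ≈ 58.11 °C, under the boiling point, so the assumption holds.

T_f ≈ 58.1 °C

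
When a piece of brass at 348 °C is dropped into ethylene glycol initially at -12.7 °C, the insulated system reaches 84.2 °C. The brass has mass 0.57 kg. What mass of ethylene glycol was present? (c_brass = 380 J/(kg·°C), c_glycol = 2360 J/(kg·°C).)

m ≈ 0.25 kg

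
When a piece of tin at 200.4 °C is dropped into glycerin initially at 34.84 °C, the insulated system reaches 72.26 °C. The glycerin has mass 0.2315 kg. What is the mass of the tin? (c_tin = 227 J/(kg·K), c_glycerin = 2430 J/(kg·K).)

|Q_tin| = |Q_glycerin|:
m×227×(200.4 − 72.26) = 0.2315×2430×(72.26 − 34.84)
29088 m = 21050  ⇒  m ≈ 0.7237 kg

m ≈ 0.724 kg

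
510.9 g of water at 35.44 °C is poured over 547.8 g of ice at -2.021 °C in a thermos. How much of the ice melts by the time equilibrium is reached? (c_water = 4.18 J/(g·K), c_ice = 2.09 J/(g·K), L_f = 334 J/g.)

m_melted ≈ 220 g

Water can give up m c ΔT = 510.9·4.18·35.44 = 75684 J before reaching 0 °C.
Of that, 547.8·2.09·2.021 = 2313.8 J goes to bring the ice to 0 °C, leaving 73370 J.
Fully melting the ice requires m_ice L_f = 547.8·334 = 182965 J.
Since 73370 < 182965 J, not all the ice melts; equilibrium is at 0 °C.
m_melted·334 = 73370  ⇒  m_melted ≈ 219.7 g.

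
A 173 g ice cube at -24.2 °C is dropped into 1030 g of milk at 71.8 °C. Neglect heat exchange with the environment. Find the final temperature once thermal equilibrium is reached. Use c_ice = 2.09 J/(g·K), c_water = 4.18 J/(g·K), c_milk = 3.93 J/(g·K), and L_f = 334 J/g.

T_f ≈ 47.0 °C

Energy balance with sensible and latent terms:
ice -24.2→0 °C: 173×2.09×24.2 = 8750
  melt ice: 173×334 = 57782
  warm the meltwater: 723.14 T
  milk: 4047.9(T − 71.8)
4771 T = 290639 − 66532 = 224107
T ≈ 46.97 °C. Since T > 0 °C, the all-ice-melts assumption holds.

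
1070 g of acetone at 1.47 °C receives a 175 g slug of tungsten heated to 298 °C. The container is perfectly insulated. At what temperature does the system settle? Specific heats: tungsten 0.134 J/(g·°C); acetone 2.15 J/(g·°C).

T_f ≈ 4.5 °C

Taking heat into each body as positive, Σ m c ΔT = 0:
175×0.134×(T − 298) + 1070×2.15×(T − 1.47) = 0
(23.45 + 2300.5) T = 23.45×298 + 2300.5×1.47
T = 10370 / 2323.9 = 4.46 °C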